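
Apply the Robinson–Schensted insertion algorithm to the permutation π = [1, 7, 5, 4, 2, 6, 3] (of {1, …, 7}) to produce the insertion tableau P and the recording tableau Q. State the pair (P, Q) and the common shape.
P = [1, 2, 3] / [4, 6] / [5] / [7];  Q = [1, 2, 6] / [3, 7] / [4] / [5];  common shape = (3, 2, 1, 1)

Row-insert the values π_1, π_2, … into P one at a time, bumping the leftmost entry strictly greater than the inserted value down to the next row. The recording tableau Q records, in position (i, j), the step at which that cell was added to P.
  Insert 1 (step 1): P = [1];  Q = [1]
  Insert 7 (step 2): P = [1, 7];  Q = [1, 2]
  Insert 5 (step 3): P = [1, 5] / [7];  Q = [1, 2] / [3]
  Insert 4 (step 4): P = [1, 4] / [5] / [7];  Q = [1, 2] / [3] / [4]
  Insert 2 (step 5): P = [1, 2] / [4] / [5] / [7];  Q = [1, 2] / [3] / [4] / [5]
  Insert 6 (step 6): P = [1, 2, 6] / [4] / [5] / [7];  Q = [1, 2, 6] / [3] / [4] / [5]
  Insert 3 (step 7): P = [1, 2, 3] / [4, 6] / [5] / [7];  Q = [1, 2, 6] / [3, 7] / [4] / [5]
Final shape: (3, 2, 1, 1).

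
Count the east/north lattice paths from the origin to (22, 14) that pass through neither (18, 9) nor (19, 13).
Number of paths = 1909999350

Inclusion–exclusion. Total paths: C(36, 22) = 3796297200. Through P₁: C(27, 18)·C(9, 4) = 590539950. Through P₂: C(32, 19)·C(4, 3) = 1389494400. Since P₁ is strictly southwest of P₂, a monotone path through both must visit P₁ then P₂; paths through both = C(27, 18)·C(5, 1)·C(4, 3) = 93736500. Avoid both = 3796297200 − 590539950 − 1389494400 + 93736500 = 1909999350.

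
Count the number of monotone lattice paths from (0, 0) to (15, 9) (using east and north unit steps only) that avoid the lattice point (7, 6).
Number of paths = 1024364

Total paths from (0, 0) to (15, 9): C(24, 15) = 1307504. Paths through (7, 6): (paths (0, 0) → (7, 6)) × (paths (7, 6) → (15, 9)) = C(13, 7) · C(11, 8) = 1716 · 165 = 283140. Avoidance count = 1307504 − 283140 = 1024364.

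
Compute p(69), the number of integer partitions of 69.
p(69) = 3554345

Compute p(n) via the recurrence p(n, m) = p(n, m−1) + p(n−m, m), where p(n, m) counts partitions of n with all parts ≤ m and p(n) = p(n, n). The base cases are p(0, m) = 1 and p(n, 0) = 0 for n > 0. Filling the table yields p(69) = 3554345. (Euler's pentagonal recurrence is an alternative.)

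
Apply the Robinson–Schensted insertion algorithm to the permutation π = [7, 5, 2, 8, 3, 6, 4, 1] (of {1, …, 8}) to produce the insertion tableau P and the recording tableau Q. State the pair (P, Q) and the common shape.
P = [1, 3, 4] / [2, 6] / [5, 8] / [7];  Q = [1, 4, 6] / [2, 5] / [3, 7] / [8];  common shape = (3, 2, 2, 1)

Row-insert the values π_1, π_2, … into P one at a time, bumping the leftmost entry strictly greater than the inserted value down to the next row. The recording tableau Q records, in position (i, j), the step at which that cell was added to P.
  Insert 7 (step 1): P = [7];  Q = [1]
  Insert 5 (step 2): P = [5] / [7];  Q = [1] / [2]
  Insert 2 (step 3): P = [2] / [5] / [7];  Q = [1] / [2] / [3]
  Insert 8 (step 4): P = [2, 8] / [5] / [7];  Q = [1, 4] / [2] / [3]
  Insert 3 (step 5): P = [2, 3] / [5, 8] / [7];  Q = [1, 4] / [2, 5] / [3]
  Insert 6 (step 6): P = [2, 3, 6] / [5, 8] / [7];  Q = [1, 4, 6] / [2, 5] / [3]
  Insert 4 (step 7): P = [2, 3, 4] / [5, 6] / [7, 8];  Q = [1, 4, 6] / [2, 5] / [3, 7]
  Insert 1 (step 8): P = [1, 3, 4] / [2, 6] / [5, 8] / [7];  Q = [1, 4, 6] / [2, 5] / [3, 7] / [8]
Final shape: (3, 2, 2, 1).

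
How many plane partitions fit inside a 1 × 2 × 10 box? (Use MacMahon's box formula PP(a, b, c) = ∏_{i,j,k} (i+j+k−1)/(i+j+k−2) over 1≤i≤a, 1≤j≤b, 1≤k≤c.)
PP(1, 2, 10) = 66

Evaluate the triple product over i = 1..1, j = 1..2, k = 1..10. The factors are (2/1) · (3/2) · (4/3) · (5/4) · (6/5) · (7/6) · (8/7) · (9/8) · … (20 factors total). The numerators and denominators telescope so the product is an integer; carrying out the multiplication exactly gives PP(1, 2, 10) = 66.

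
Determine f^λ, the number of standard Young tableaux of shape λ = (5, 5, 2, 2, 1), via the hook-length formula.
# SYT of shape (5, 5, 2, 2, 1) = 125125

Hook-length formula: f^λ = n! / Π hook(c), product over all cells c of the Young diagram. For λ = (5, 5, 2, 2, 1), n = 15 boxes. Hook lengths by row (left-to-right, top-to-bottom): [9, 7, 4, 3, 2]; [8, 6, 3, 2, 1]; [4, 2]; [3, 1]; [1]. Product of hooks = 10450944. So f^λ = 15! / 10450944 = 1307674368000 / 10450944 = 125125.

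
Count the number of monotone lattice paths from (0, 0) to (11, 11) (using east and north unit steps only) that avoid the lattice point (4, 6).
Number of paths = 539112

Total paths from (0, 0) to (11, 11): C(22, 11) = 705432. Paths through (4, 6): (paths (0, 0) → (4, 6)) × (paths (4, 6) → (11, 11)) = C(10, 4) · C(12, 7) = 210 · 792 = 166320. Avoidance count = 705432 − 166320 = 539112.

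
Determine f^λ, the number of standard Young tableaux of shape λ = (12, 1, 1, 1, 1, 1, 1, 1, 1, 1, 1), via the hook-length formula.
# SYT of shape (12, 1, 1, 1, 1, 1, 1, 1, 1, 1, 1) = 352716

Hook-length formula: f^λ = n! / Π hook(c), product over all cells c of the Young diagram. For λ = (12, 1, 1, 1, 1, 1, 1, 1, 1, 1, 1), n = 22 boxes. Hook lengths by row (left-to-right, top-to-bottom): [22, 11, 10, 9, 8, 7, 6, 5, 4, 3, 2, 1]; [10]; [9]; [8]; [7]; [6]; [5]; [4]; [3]; [2]; [1]. Product of hooks = 3186701844480000. So f^λ = 22! / 3186701844480000 = 1124000727777607680000 / 3186701844480000 = 352716.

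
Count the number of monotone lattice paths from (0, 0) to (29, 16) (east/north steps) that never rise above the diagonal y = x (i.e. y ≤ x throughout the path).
Number of paths = 301758997386

By the reflection principle (André's argument), the number of monotone paths to (29, 16) with n ≤ m that never go above y = x is C(45, 29) − C(45, 30) = 646626422970 − 344867425584 = 301758997386.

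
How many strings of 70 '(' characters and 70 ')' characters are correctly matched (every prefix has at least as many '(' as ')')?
C_70 = 1321422108420282270489942177190229544600

These balanced parentheses are counted by the Catalan number C_n = (1/(n + 1)) · C(2n, n). For n = 70: C_70 = (1/71) · C(140, 70) = 93820969697840041204785894580506297666600/71 = 1321422108420282270489942177190229544600.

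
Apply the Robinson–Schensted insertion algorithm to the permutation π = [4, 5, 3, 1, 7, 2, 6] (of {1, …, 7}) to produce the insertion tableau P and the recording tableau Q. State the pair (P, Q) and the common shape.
P = [1, 2, 6] / [3, 5, 7] / [4];  Q = [1, 2, 5] / [3, 6, 7] / [4];  common shape = (3, 3, 1)

Row-insert the values π_1, π_2, … into P one at a time, bumping the leftmost entry strictly greater than the inserted value down to the next row. The recording tableau Q records, in position (i, j), the step at which that cell was added to P.
  Insert 4 (step 1): P = [4];  Q = [1]
  Insert 5 (step 2): P = [4, 5];  Q = [1, 2]
  Insert 3 (step 3): P = [3, 5] / [4];  Q = [1, 2] / [3]
  Insert 1 (step 4): P = [1, 5] / [3] / [4];  Q = [1, 2] / [3] / [4]
  Insert 7 (step 5): P = [1, 5, 7] / [3] / [4];  Q = [1, 2, 5] / [3] / [4]
  Insert 2 (step 6): P = [1, 2, 7] / [3, 5] / [4];  Q = [1, 2, 5] / [3, 6] / [4]
  Insert 6 (step 7): P = [1, 2, 6] / [3, 5, 7] / [4];  Q = [1, 2, 5] / [3, 6, 7] / [4]
Final shape: (3, 3, 1).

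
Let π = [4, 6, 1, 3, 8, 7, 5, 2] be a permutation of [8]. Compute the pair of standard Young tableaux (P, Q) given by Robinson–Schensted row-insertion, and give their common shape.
P = [1, 2, 5] / [3, 6, 7] / [4] / [8];  Q = [1, 2, 5] / [3, 4, 6] / [7] / [8];  common shape = (3, 3, 1, 1)

Row-insert the values π_1, π_2, … into P one at a time, bumping the leftmost entry strictly greater than the inserted value down to the next row. The recording tableau Q records, in position (i, j), the step at which that cell was added to P.
  Insert 4 (step 1): P = [4];  Q = [1]
  Insert 6 (step 2): P = [4, 6];  Q = [1, 2]
  Insert 1 (step 3): P = [1, 6] / [4];  Q = [1, 2] / [3]
  Insert 3 (step 4): P = [1, 3] / [4, 6];  Q = [1, 2] / [3, 4]
  Insert 8 (step 5): P = [1, 3, 8] / [4, 6];  Q = [1, 2, 5] / [3, 4]
  Insert 7 (step 6): P = [1, 3, 7] / [4, 6, 8];  Q = [1, 2, 5] / [3, 4, 6]
  Insert 5 (step 7): P = [1, 3, 5] / [4, 6, 7] / [8];  Q = [1, 2, 5] / [3, 4, 6] / [7]
  Insert 2 (step 8): P = [1, 2, 5] / [3, 6, 7] / [4] / [8];  Q = [1, 2, 5] / [3, 4, 6] / [7] / [8]
Final shape: (3, 3, 1, 1).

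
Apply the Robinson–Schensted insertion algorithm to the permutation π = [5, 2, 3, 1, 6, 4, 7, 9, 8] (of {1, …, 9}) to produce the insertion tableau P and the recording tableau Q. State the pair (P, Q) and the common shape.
P = [1, 3, 4, 7, 8] / [2, 6, 9] / [5];  Q = [1, 3, 5, 7, 8] / [2, 6, 9] / [4];  common shape = (5, 3, 1)

Row-insert the values π_1, π_2, … into P one at a time, bumping the leftmost entry strictly greater than the inserted value down to the next row. The recording tableau Q records, in position (i, j), the step at which that cell was added to P.
  Insert 5 (step 1): P = [5];  Q = [1]
  Insert 2 (step 2): P = [2] / [5];  Q = [1] / [2]
  Insert 3 (step 3): P = [2, 3] / [5];  Q = [1, 3] / [2]
  Insert 1 (step 4): P = [1, 3] / [2] / [5];  Q = [1, 3] / [2] / [4]
  Insert 6 (step 5): P = [1, 3, 6] / [2] / [5];  Q = [1, 3, 5] / [2] / [4]
  Insert 4 (step 6): P = [1, 3, 4] / [2, 6] / [5];  Q = [1, 3, 5] / [2, 6] / [4]
  Insert 7 (step 7): P = [1, 3, 4, 7] / [2, 6] / [5];  Q = [1, 3, 5, 7] / [2, 6] / [4]
  Insert 9 (step 8): P = [1, 3, 4, 7, 9] / [2, 6] / [5];  Q = [1, 3, 5, 7, 8] / [2, 6] / [4]
  Insert 8 (step 9): P = [1, 3, 4, 7, 8] / [2, 6, 9] / [5];  Q = [1, 3, 5, 7, 8] / [2, 6, 9] / [4]
Final shape: (5, 3, 1).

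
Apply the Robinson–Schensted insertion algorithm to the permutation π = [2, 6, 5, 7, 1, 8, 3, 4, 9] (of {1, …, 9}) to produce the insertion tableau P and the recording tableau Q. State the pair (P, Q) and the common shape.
P = [1, 3, 4, 8, 9] / [2, 5, 7] / [6];  Q = [1, 2, 4, 6, 9] / [3, 7, 8] / [5];  common shape = (5, 3, 1)

Row-insert the values π_1, π_2, … into P one at a time, bumping the leftmost entry strictly greater than the inserted value down to the next row. The recording tableau Q records, in position (i, j), the step at which that cell was added to P.
  Insert 2 (step 1): P = [2];  Q = [1]
  Insert 6 (step 2): P = [2, 6];  Q = [1, 2]
  Insert 5 (step 3): P = [2, 5] / [6];  Q = [1, 2] / [3]
  Insert 7 (step 4): P = [2, 5, 7] / [6];  Q = [1, 2, 4] / [3]
  Insert 1 (step 5): P = [1, 5, 7] / [2] / [6];  Q = [1, 2, 4] / [3] / [5]
  Insert 8 (step 6): P = [1, 5, 7, 8] / [2] / [6];  Q = [1, 2, 4, 6] / [3] / [5]
  Insert 3 (step 7): P = [1, 3, 7, 8] / [2, 5] / [6];  Q = [1, 2, 4, 6] / [3, 7] / [5]
  Insert 4 (step 8): P = [1, 3, 4, 8] / [2, 5, 7] / [6];  Q = [1, 2, 4, 6] / [3, 7, 8] / [5]
  Insert 9 (step 9): P = [1, 3, 4, 8, 9] / [2, 5, 7] / [6];  Q = [1, 2, 4, 6, 9] / [3, 7, 8] / [5]
Final shape: (5, 3, 1).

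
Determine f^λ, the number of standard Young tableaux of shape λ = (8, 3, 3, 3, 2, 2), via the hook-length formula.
# SYT of shape (8, 3, 3, 3, 2, 2) = 167133120

Hook-length formula: f^λ = n! / Π hook(c), product over all cells c of the Young diagram. For λ = (8, 3, 3, 3, 2, 2), n = 21 boxes. Hook lengths by row (left-to-right, top-to-bottom): [13, 12, 9, 5, 4, 3, 2, 1]; [7, 6, 3]; [6, 5, 2]; [5, 4, 1]; [3, 2]; [2, 1]. Product of hooks = 305690112000. So f^λ = 21! / 305690112000 = 51090942171709440000 / 305690112000 = 167133120.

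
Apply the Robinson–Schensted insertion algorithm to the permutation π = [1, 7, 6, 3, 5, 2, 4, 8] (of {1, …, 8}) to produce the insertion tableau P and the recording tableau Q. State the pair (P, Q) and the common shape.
P = [1, 2, 4, 8] / [3, 5] / [6] / [7];  Q = [1, 2, 5, 8] / [3, 7] / [4] / [6];  common shape = (4, 2, 1, 1)

Row-insert the values π_1, π_2, … into P one at a time, bumping the leftmost entry strictly greater than the inserted value down to the next row. The recording tableau Q records, in position (i, j), the step at which that cell was added to P.
  Insert 1 (step 1): P = [1];  Q = [1]
  Insert 7 (step 2): P = [1, 7];  Q = [1, 2]
  Insert 6 (step 3): P = [1, 6] / [7];  Q = [1, 2] / [3]
  Insert 3 (step 4): P = [1, 3] / [6] / [7];  Q = [1, 2] / [3] / [4]
  Insert 5 (step 5): P = [1, 3, 5] / [6] / [7];  Q = [1, 2, 5] / [3] / [4]
  Insert 2 (step 6): P = [1, 2, 5] / [3] / [6] / [7];  Q = [1, 2, 5] / [3] / [4] / [6]
  Insert 4 (step 7): P = [1, 2, 4] / [3, 5] / [6] / [7];  Q = [1, 2, 5] / [3, 7] / [4] / [6]
  Insert 8 (step 8): P = [1, 2, 4, 8] / [3, 5] / [6] / [7];  Q = [1, 2, 5, 8] / [3, 7] / [4] / [6]
Final shape: (4, 2, 1, 1).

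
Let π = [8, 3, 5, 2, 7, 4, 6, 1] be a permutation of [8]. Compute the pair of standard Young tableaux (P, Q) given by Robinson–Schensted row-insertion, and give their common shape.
P = [1, 4, 6] / [2, 5, 7] / [3] / [8];  Q = [1, 3, 5] / [2, 6, 7] / [4] / [8];  common shape = (3, 3, 1, 1)

Row-insert the values π_1, π_2, … into P one at a time, bumping the leftmost entry strictly greater than the inserted value down to the next row. The recording tableau Q records, in position (i, j), the step at which that cell was added to P.
  Insert 8 (step 1): P = [8];  Q = [1]
  Insert 3 (step 2): P = [3] / [8];  Q = [1] / [2]
  Insert 5 (step 3): P = [3, 5] / [8];  Q = [1, 3] / [2]
  Insert 2 (step 4): P = [2, 5] / [3] / [8];  Q = [1, 3] / [2] / [4]
  Insert 7 (step 5): P = [2, 5, 7] / [3] / [8];  Q = [1, 3, 5] / [2] / [4]
  Insert 4 (step 6): P = [2, 4, 7] / [3, 5] / [8];  Q = [1, 3, 5] / [2, 6] / [4]
  Insert 6 (step 7): P = [2, 4, 6] / [3, 5, 7] / [8];  Q = [1, 3, 5] / [2, 6, 7] / [4]
  Insert 1 (step 8): P = [1, 4, 6] / [2, 5, 7] / [3] / [8];  Q = [1, 3, 5] / [2, 6, 7] / [4] / [8]
Final shape: (3, 3, 1, 1).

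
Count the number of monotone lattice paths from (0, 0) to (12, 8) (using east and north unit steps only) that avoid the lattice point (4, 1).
Number of paths = 93795

Total paths from (0, 0) to (12, 8): C(20, 12) = 125970. Paths through (4, 1): (paths (0, 0) → (4, 1)) × (paths (4, 1) → (12, 8)) = C(5, 4) · C(15, 8) = 5 · 6435 = 32175. Avoidance count = 125970 − 32175 = 93795.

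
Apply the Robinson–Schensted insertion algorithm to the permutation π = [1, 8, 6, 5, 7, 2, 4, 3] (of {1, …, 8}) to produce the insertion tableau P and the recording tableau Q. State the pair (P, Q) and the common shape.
P = [1, 2, 3] / [4, 7] / [5] / [6] / [8];  Q = [1, 2, 5] / [3, 7] / [4] / [6] / [8];  common shape = (3, 2, 1, 1, 1)

Row-insert the values π_1, π_2, … into P one at a time, bumping the leftmost entry strictly greater than the inserted value down to the next row. The recording tableau Q records, in position (i, j), the step at which that cell was added to P.
  Insert 1 (step 1): P = [1];  Q = [1]
  Insert 8 (step 2): P = [1, 8];  Q = [1, 2]
  Insert 6 (step 3): P = [1, 6] / [8];  Q = [1, 2] / [3]
  Insert 5 (step 4): P = [1, 5] / [6] / [8];  Q = [1, 2] / [3] / [4]
  Insert 7 (step 5): P = [1, 5, 7] / [6] / [8];  Q = [1, 2, 5] / [3] / [4]
  Insert 2 (step 6): P = [1, 2, 7] / [5] / [6] / [8];  Q = [1, 2, 5] / [3] / [4] / [6]
  Insert 4 (step 7): P = [1, 2, 4] / [5, 7] / [6] / [8];  Q = [1, 2, 5] / [3, 7] / [4] / [6]
  Insert 3 (step 8): P = [1, 2, 3] / [4, 7] / [5] / [6] / [8];  Q = [1, 2, 5] / [3, 7] / [4] / [6] / [8]
Final shape: (3, 2, 1, 1, 1).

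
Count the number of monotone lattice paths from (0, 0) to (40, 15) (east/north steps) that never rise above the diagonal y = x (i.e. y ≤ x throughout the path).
Number of paths = 7546151552940

By the reflection principle (André's argument), the number of monotone paths to (40, 15) with n ≤ m that never go above y = x is C(55, 40) − C(55, 41) = 11899700525790 − 4353548972850 = 7546151552940.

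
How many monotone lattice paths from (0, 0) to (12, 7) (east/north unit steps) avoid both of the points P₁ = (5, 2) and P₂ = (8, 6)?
Number of paths = 22416

Inclusion–exclusion. Total paths: C(19, 12) = 50388. Through P₁: C(7, 5)·C(12, 7) = 16632. Through P₂: C(14, 8)·C(5, 4) = 15015. Since P₁ is strictly southwest of P₂, a monotone path through both must visit P₁ then P₂; paths through both = C(7, 5)·C(7, 3)·C(5, 4) = 3675. Avoid both = 50388 − 16632 − 15015 + 3675 = 22416.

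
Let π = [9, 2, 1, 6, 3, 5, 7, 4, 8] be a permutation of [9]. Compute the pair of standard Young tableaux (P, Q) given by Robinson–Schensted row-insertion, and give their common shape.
P = [1, 3, 4, 7, 8] / [2, 5] / [6] / [9];  Q = [1, 4, 6, 7, 9] / [2, 5] / [3] / [8];  common shape = (5, 2, 1, 1)

Row-insert the values π_1, π_2, … into P one at a time, bumping the leftmost entry strictly greater than the inserted value down to the next row. The recording tableau Q records, in position (i, j), the step at which that cell was added to P.
  Insert 9 (step 1): P = [9];  Q = [1]
  Insert 2 (step 2): P = [2] / [9];  Q = [1] / [2]
  Insert 1 (step 3): P = [1] / [2] / [9];  Q = [1] / [2] / [3]
  Insert 6 (step 4): P = [1, 6] / [2] / [9];  Q = [1, 4] / [2] / [3]
  Insert 3 (step 5): P = [1, 3] / [2, 6] / [9];  Q = [1, 4] / [2, 5] / [3]
  Insert 5 (step 6): P = [1, 3, 5] / [2, 6] / [9];  Q = [1, 4, 6] / [2, 5] / [3]
  Insert 7 (step 7): P = [1, 3, 5, 7] / [2, 6] / [9];  Q = [1, 4, 6, 7] / [2, 5] / [3]
  Insert 4 (step 8): P = [1, 3, 4, 7] / [2, 5] / [6] / [9];  Q = [1, 4, 6, 7] / [2, 5] / [3] / [8]
  Insert 8 (step 9): P = [1, 3, 4, 7, 8] / [2, 5] / [6] / [9];  Q = [1, 4, 6, 7, 9] / [2, 5] / [3] / [8]
Final shape: (5, 2, 1, 1).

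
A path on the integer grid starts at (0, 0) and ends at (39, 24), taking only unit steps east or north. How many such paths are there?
Number of paths = 156655690918541325

A monotone lattice path from (0, 0) to (39, 24) consists of 39 east steps and 24 north steps in some order, so it is determined by which 39 of the 63 steps are east. The count is C(63, 39) = 156655690918541325.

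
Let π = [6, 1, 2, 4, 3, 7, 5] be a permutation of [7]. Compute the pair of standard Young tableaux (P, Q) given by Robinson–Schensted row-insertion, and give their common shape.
P = [1, 2, 3, 5] / [4, 7] / [6];  Q = [1, 3, 4, 6] / [2, 7] / [5];  common shape = (4, 2, 1)

Row-insert the values π_1, π_2, … into P one at a time, bumping the leftmost entry strictly greater than the inserted value down to the next row. The recording tableau Q records, in position (i, j), the step at which that cell was added to P.
  Insert 6 (step 1): P = [6];  Q = [1]
  Insert 1 (step 2): P = [1] / [6];  Q = [1] / [2]
  Insert 2 (step 3): P = [1, 2] / [6];  Q = [1, 3] / [2]
  Insert 4 (step 4): P = [1, 2, 4] / [6];  Q = [1, 3, 4] / [2]
  Insert 3 (step 5): P = [1, 2, 3] / [4] / [6];  Q = [1, 3, 4] / [2] / [5]
  Insert 7 (step 6): P = [1, 2, 3, 7] / [4] / [6];  Q = [1, 3, 4, 6] / [2] / [5]
  Insert 5 (step 7): P = [1, 2, 3, 5] / [4, 7] / [6];  Q = [1, 3, 4, 6] / [2, 7] / [5]
Final shape: (4, 2, 1).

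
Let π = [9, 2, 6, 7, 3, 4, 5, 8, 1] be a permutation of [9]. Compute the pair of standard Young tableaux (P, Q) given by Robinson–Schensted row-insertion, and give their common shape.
P = [1, 3, 4, 5, 8] / [2, 7] / [6] / [9];  Q = [1, 3, 4, 7, 8] / [2, 6] / [5] / [9];  common shape = (5, 2, 1, 1)

Row-insert the values π_1, π_2, … into P one at a time, bumping the leftmost entry strictly greater than the inserted value down to the next row. The recording tableau Q records, in position (i, j), the step at which that cell was added to P.
  Insert 9 (step 1): P = [9];  Q = [1]
  Insert 2 (step 2): P = [2] / [9];  Q = [1] / [2]
  Insert 6 (step 3): P = [2, 6] / [9];  Q = [1, 3] / [2]
  Insert 7 (step 4): P = [2, 6, 7] / [9];  Q = [1, 3, 4] / [2]
  Insert 3 (step 5): P = [2, 3, 7] / [6] / [9];  Q = [1, 3, 4] / [2] / [5]
  Insert 4 (step 6): P = [2, 3, 4] / [6, 7] / [9];  Q = [1, 3, 4] / [2, 6] / [5]
  Insert 5 (step 7): P = [2, 3, 4, 5] / [6, 7] / [9];  Q = [1, 3, 4, 7] / [2, 6] / [5]
  Insert 8 (step 8): P = [2, 3, 4, 5, 8] / [6, 7] / [9];  Q = [1, 3, 4, 7, 8] / [2, 6] / [5]
  Insert 1 (step 9): P = [1, 3, 4, 5, 8] / [2, 7] / [6] / [9];  Q = [1, 3, 4, 7, 8] / [2, 6] / [5] / [9]
Final shape: (5, 2, 1, 1).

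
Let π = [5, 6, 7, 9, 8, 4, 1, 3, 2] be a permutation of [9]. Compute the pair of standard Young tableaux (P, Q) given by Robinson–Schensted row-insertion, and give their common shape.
P = [1, 2, 7, 8] / [3, 6] / [4] / [5] / [9];  Q = [1, 2, 3, 4] / [5, 8] / [6] / [7] / [9];  common shape = (4, 2, 1, 1, 1)

Row-insert the values π_1, π_2, … into P one at a time, bumping the leftmost entry strictly greater than the inserted value down to the next row. The recording tableau Q records, in position (i, j), the step at which that cell was added to P.
  Insert 5 (step 1): P = [5];  Q = [1]
  Insert 6 (step 2): P = [5, 6];  Q = [1, 2]
  Insert 7 (step 3): P = [5, 6, 7];  Q = [1, 2, 3]
  Insert 9 (step 4): P = [5, 6, 7, 9];  Q = [1, 2, 3, 4]
  Insert 8 (step 5): P = [5, 6, 7, 8] / [9];  Q = [1, 2, 3, 4] / [5]
  Insert 4 (step 6): P = [4, 6, 7, 8] / [5] / [9];  Q = [1, 2, 3, 4] / [5] / [6]
  Insert 1 (step 7): P = [1, 6, 7, 8] / [4] / [5] / [9];  Q = [1, 2, 3, 4] / [5] / [6] / [7]
  Insert 3 (step 8): P = [1, 3, 7, 8] / [4, 6] / [5] / [9];  Q = [1, 2, 3, 4] / [5, 8] / [6] / [7]
  Insert 2 (step 9): P = [1, 2, 7, 8] / [3, 6] / [4] / [5] / [9];  Q = [1, 2, 3, 4] / [5, 8] / [6] / [7] / [9]
Final shape: (4, 2, 1, 1, 1).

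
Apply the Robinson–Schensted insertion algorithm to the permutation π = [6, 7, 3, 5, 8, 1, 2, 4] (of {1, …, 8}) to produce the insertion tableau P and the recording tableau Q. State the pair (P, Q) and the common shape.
P = [1, 2, 4] / [3, 5, 8] / [6, 7];  Q = [1, 2, 5] / [3, 4, 8] / [6, 7];  common shape = (3, 3, 2)

Row-insert the values π_1, π_2, … into P one at a time, bumping the leftmost entry strictly greater than the inserted value down to the next row. The recording tableau Q records, in position (i, j), the step at which that cell was added to P.
  Insert 6 (step 1): P = [6];  Q = [1]
  Insert 7 (step 2): P = [6, 7];  Q = [1, 2]
  Insert 3 (step 3): P = [3, 7] / [6];  Q = [1, 2] / [3]
  Insert 5 (step 4): P = [3, 5] / [6, 7];  Q = [1, 2] / [3, 4]
  Insert 8 (step 5): P = [3, 5, 8] / [6, 7];  Q = [1, 2, 5] / [3, 4]
  Insert 1 (step 6): P = [1, 5, 8] / [3, 7] / [6];  Q = [1, 2, 5] / [3, 4] / [6]
  Insert 2 (step 7): P = [1, 2, 8] / [3, 5] / [6, 7];  Q = [1, 2, 5] / [3, 4] / [6, 7]
  Insert 4 (step 8): P = [1, 2, 4] / [3, 5, 8] / [6, 7];  Q = [1, 2, 5] / [3, 4, 8] / [6, 7]
Final shape: (3, 3, 2).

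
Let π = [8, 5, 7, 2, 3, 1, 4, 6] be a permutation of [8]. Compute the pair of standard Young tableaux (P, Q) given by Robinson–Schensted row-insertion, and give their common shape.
P = [1, 3, 4, 6] / [2, 7] / [5] / [8];  Q = [1, 3, 7, 8] / [2, 5] / [4] / [6];  common shape = (4, 2, 1, 1)

Row-insert the values π_1, π_2, … into P one at a time, bumping the leftmost entry strictly greater than the inserted value down to the next row. The recording tableau Q records, in position (i, j), the step at which that cell was added to P.
  Insert 8 (step 1): P = [8];  Q = [1]
  Insert 5 (step 2): P = [5] / [8];  Q = [1] / [2]
  Insert 7 (step 3): P = [5, 7] / [8];  Q = [1, 3] / [2]
  Insert 2 (step 4): P = [2, 7] / [5] / [8];  Q = [1, 3] / [2] / [4]
  Insert 3 (step 5): P = [2, 3] / [5, 7] / [8];  Q = [1, 3] / [2, 5] / [4]
  Insert 1 (step 6): P = [1, 3] / [2, 7] / [5] / [8];  Q = [1, 3] / [2, 5] / [4] / [6]
  Insert 4 (step 7): P = [1, 3, 4] / [2, 7] / [5] / [8];  Q = [1, 3, 7] / [2, 5] / [4] / [6]
  Insert 6 (step 8): P = [1, 3, 4, 6] / [2, 7] / [5] / [8];  Q = [1, 3, 7, 8] / [2, 5] / [4] / [6]
Final shape: (4, 2, 1, 1).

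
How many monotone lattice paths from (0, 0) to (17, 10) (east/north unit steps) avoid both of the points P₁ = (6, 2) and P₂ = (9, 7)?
Number of paths = 4691109

Inclusion–exclusion. Total paths: C(27, 17) = 8436285. Through P₁: C(8, 6)·C(19, 11) = 2116296. Through P₂: C(16, 9)·C(11, 8) = 1887600. Since P₁ is strictly southwest of P₂, a monotone path through both must visit P₁ then P₂; paths through both = C(8, 6)·C(8, 3)·C(11, 8) = 258720. Avoid both = 8436285 − 2116296 − 1887600 + 258720 = 4691109.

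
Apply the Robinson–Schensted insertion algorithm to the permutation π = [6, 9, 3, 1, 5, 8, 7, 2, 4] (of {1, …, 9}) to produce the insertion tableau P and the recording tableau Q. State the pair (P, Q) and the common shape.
P = [1, 2, 4] / [3, 5, 7] / [6, 8] / [9];  Q = [1, 2, 6] / [3, 5, 9] / [4, 7] / [8];  common shape = (3, 3, 2, 1)

Row-insert the values π_1, π_2, … into P one at a time, bumping the leftmost entry strictly greater than the inserted value down to the next row. The recording tableau Q records, in position (i, j), the step at which that cell was added to P.
  Insert 6 (step 1): P = [6];  Q = [1]
  Insert 9 (step 2): P = [6, 9];  Q = [1, 2]
  Insert 3 (step 3): P = [3, 9] / [6];  Q = [1, 2] / [3]
  Insert 1 (step 4): P = [1, 9] / [3] / [6];  Q = [1, 2] / [3] / [4]
  Insert 5 (step 5): P = [1, 5] / [3, 9] / [6];  Q = [1, 2] / [3, 5] / [4]
  Insert 8 (step 6): P = [1, 5, 8] / [3, 9] / [6];  Q = [1, 2, 6] / [3, 5] / [4]
  Insert 7 (step 7): P = [1, 5, 7] / [3, 8] / [6, 9];  Q = [1, 2, 6] / [3, 5] / [4, 7]
  Insert 2 (step 8): P = [1, 2, 7] / [3, 5] / [6, 8] / [9];  Q = [1, 2, 6] / [3, 5] / [4, 7] / [8]
  Insert 4 (step 9): P = [1, 2, 4] / [3, 5, 7] / [6, 8] / [9];  Q = [1, 2, 6] / [3, 5, 9] / [4, 7] / [8]
Final shape: (3, 3, 2, 1).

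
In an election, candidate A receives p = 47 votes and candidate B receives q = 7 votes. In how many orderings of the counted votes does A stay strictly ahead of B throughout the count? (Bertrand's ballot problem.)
Strict-lead orderings = 131185600

Total orderings of the 54 votes with 47 for A: C(54, 47) = 177100560. By the Bertrand ballot formula (Cycle Lemma / reflection principle), the number of orderings in which A is strictly ahead of B throughout is (p − q)/(p + q) · C(p + q, p) = (47 − 7)/(47 + 7) · 177100560 = 131185600.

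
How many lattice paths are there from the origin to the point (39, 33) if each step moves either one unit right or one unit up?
Number of paths = 345720487753213109040

A monotone lattice path from (0, 0) to (39, 33) consists of 39 east steps and 33 north steps in some order, so it is determined by which 39 of the 72 steps are east. The count is C(72, 39) = 345720487753213109040.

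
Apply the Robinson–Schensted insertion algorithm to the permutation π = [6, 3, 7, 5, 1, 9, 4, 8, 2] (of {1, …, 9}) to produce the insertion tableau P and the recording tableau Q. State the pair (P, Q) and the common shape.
P = [1, 2, 8] / [3, 4, 9] / [5, 7] / [6];  Q = [1, 3, 6] / [2, 4, 8] / [5, 7] / [9];  common shape = (3, 3, 2, 1)

Row-insert the values π_1, π_2, … into P one at a time, bumping the leftmost entry strictly greater than the inserted value down to the next row. The recording tableau Q records, in position (i, j), the step at which that cell was added to P.
  Insert 6 (step 1): P = [6];  Q = [1]
  Insert 3 (step 2): P = [3] / [6];  Q = [1] / [2]
  Insert 7 (step 3): P = [3, 7] / [6];  Q = [1, 3] / [2]
  Insert 5 (step 4): P = [3, 5] / [6, 7];  Q = [1, 3] / [2, 4]
  Insert 1 (step 5): P = [1, 5] / [3, 7] / [6];  Q = [1, 3] / [2, 4] / [5]
  Insert 9 (step 6): P = [1, 5, 9] / [3, 7] / [6];  Q = [1, 3, 6] / [2, 4] / [5]
  Insert 4 (step 7): P = [1, 4, 9] / [3, 5] / [6, 7];  Q = [1, 3, 6] / [2, 4] / [5, 7]
  Insert 8 (step 8): P = [1, 4, 8] / [3, 5, 9] / [6, 7];  Q = [1, 3, 6] / [2, 4, 8] / [5, 7]
  Insert 2 (step 9): P = [1, 2, 8] / [3, 4, 9] / [5, 7] / [6];  Q = [1, 3, 6] / [2, 4, 8] / [5, 7] / [9]
Final shape: (3, 3, 2, 1).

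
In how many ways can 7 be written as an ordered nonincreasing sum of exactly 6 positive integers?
p(7, 6 parts) = 1

Partitions of n into exactly k parts ↔ partitions of n − k into at most k parts (subtract 1 from each part). For n = 7, k = 6, the partitions are: 2+1+1+1+1+1. Count = 1.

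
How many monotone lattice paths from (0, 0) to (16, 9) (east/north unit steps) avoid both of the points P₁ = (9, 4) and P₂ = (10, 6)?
Number of paths = 984203

Inclusion–exclusion. Total paths: C(25, 16) = 2042975. Through P₁: C(13, 9)·C(12, 7) = 566280. Through P₂: C(16, 10)·C(9, 6) = 672672. Since P₁ is strictly southwest of P₂, a monotone path through both must visit P₁ then P₂; paths through both = C(13, 9)·C(3, 1)·C(9, 6) = 180180. Avoid both = 2042975 − 566280 − 672672 + 180180 = 984203.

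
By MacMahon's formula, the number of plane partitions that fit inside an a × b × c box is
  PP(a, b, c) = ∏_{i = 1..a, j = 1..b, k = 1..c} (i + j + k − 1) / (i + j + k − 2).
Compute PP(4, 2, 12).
PP(4, 2, 12) = 866320

Evaluate the triple product over i = 1..4, j = 1..2, k = 1..12. The factors are (2/1) · (3/2) · (4/3) · (5/4) · (6/5) · (7/6) · (8/7) · (9/8) · … (96 factors total). The numerators and denominators telescope so the product is an integer; carrying out the multiplication exactly gives PP(4, 2, 12) = 866320.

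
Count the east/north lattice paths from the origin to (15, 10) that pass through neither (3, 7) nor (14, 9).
Number of paths = 1598500

Inclusion–exclusion. Total paths: C(25, 15) = 3268760. Through P₁: C(10, 3)·C(15, 12) = 54600. Through P₂: C(23, 14)·C(2, 1) = 1634380. Since P₁ is strictly southwest of P₂, a monotone path through both must visit P₁ then P₂; paths through both = C(10, 3)·C(13, 11)·C(2, 1) = 18720. Avoid both = 3268760 − 54600 − 1634380 + 18720 = 1598500.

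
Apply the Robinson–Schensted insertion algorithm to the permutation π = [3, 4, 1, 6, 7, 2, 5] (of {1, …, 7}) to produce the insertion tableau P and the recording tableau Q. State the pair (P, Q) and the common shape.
P = [1, 2, 5, 7] / [3, 4, 6];  Q = [1, 2, 4, 5] / [3, 6, 7];  common shape = (4, 3)

Row-insert the values π_1, π_2, … into P one at a time, bumping the leftmost entry strictly greater than the inserted value down to the next row. The recording tableau Q records, in position (i, j), the step at which that cell was added to P.
  Insert 3 (step 1): P = [3];  Q = [1]
  Insert 4 (step 2): P = [3, 4];  Q = [1, 2]
  Insert 1 (step 3): P = [1, 4] / [3];  Q = [1, 2] / [3]
  Insert 6 (step 4): P = [1, 4, 6] / [3];  Q = [1, 2, 4] / [3]
  Insert 7 (step 5): P = [1, 4, 6, 7] / [3];  Q = [1, 2, 4, 5] / [3]
  Insert 2 (step 6): P = [1, 2, 6, 7] / [3, 4];  Q = [1, 2, 4, 5] / [3, 6]
  Insert 5 (step 7): P = [1, 2, 5, 7] / [3, 4, 6];  Q = [1, 2, 4, 5] / [3, 6, 7]
Final shape: (4, 3).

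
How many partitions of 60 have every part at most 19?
p(60, parts ≤ 19) = 755880

Use the recurrence p(n, m) = p(n, m−1) + p(n−m, m): either the largest part is < m (count p(n, m−1)) or the largest part is exactly m (remove one copy of m, count p(n−m, m)). With p(0, ·) = 1 this gives p(60, parts ≤ 19) = 755880. (By conjugating Young diagrams, this also counts partitions of 60 into at most 19 parts.)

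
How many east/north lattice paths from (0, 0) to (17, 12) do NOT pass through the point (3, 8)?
Number of paths = 51391035

Total paths from (0, 0) to (17, 12): C(29, 17) = 51895935. Paths through (3, 8): (paths (0, 0) → (3, 8)) × (paths (3, 8) → (17, 12)) = C(11, 3) · C(18, 14) = 165 · 3060 = 504900. Avoidance count = 51895935 − 504900 = 51391035.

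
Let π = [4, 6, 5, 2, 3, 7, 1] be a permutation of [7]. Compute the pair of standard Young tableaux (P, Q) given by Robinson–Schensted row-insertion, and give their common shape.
P = [1, 3, 7] / [2, 5] / [4] / [6];  Q = [1, 2, 6] / [3, 5] / [4] / [7];  common shape = (3, 2, 1, 1)

Row-insert the values π_1, π_2, … into P one at a time, bumping the leftmost entry strictly greater than the inserted value down to the next row. The recording tableau Q records, in position (i, j), the step at which that cell was added to P.
  Insert 4 (step 1): P = [4];  Q = [1]
  Insert 6 (step 2): P = [4, 6];  Q = [1, 2]
  Insert 5 (step 3): P = [4, 5] / [6];  Q = [1, 2] / [3]
  Insert 2 (step 4): P = [2, 5] / [4] / [6];  Q = [1, 2] / [3] / [4]
  Insert 3 (step 5): P = [2, 3] / [4, 5] / [6];  Q = [1, 2] / [3, 5] / [4]
  Insert 7 (step 6): P = [2, 3, 7] / [4, 5] / [6];  Q = [1, 2, 6] / [3, 5] / [4]
  Insert 1 (step 7): P = [1, 3, 7] / [2, 5] / [4] / [6];  Q = [1, 2, 6] / [3, 5] / [4] / [7]
Final shape: (3, 2, 1, 1).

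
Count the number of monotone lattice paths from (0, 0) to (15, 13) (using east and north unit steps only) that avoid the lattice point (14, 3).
Number of paths = 37434680

Total paths from (0, 0) to (15, 13): C(28, 15) = 37442160. Paths through (14, 3): (paths (0, 0) → (14, 3)) × (paths (14, 3) → (15, 13)) = C(17, 14) · C(11, 1) = 680 · 11 = 7480. Avoidance count = 37442160 − 7480 = 37434680.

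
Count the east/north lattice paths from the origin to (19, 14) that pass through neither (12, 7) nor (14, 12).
Number of paths = 465286992

Inclusion–exclusion. Total paths: C(33, 19) = 818809200. Through P₁: C(19, 12)·C(14, 7) = 172931616. Through P₂: C(26, 14)·C(7, 5) = 202811700. Since P₁ is strictly southwest of P₂, a monotone path through both must visit P₁ then P₂; paths through both = C(19, 12)·C(7, 2)·C(7, 5) = 22221108. Avoid both = 818809200 − 172931616 − 202811700 + 22221108 = 465286992.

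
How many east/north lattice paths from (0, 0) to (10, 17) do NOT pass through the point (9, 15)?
Number of paths = 4513773

Total paths from (0, 0) to (10, 17): C(27, 10) = 8436285. Paths through (9, 15): (paths (0, 0) → (9, 15)) × (paths (9, 15) → (10, 17)) = C(24, 9) · C(3, 1) = 1307504 · 3 = 3922512. Avoidance count = 8436285 − 3922512 = 4513773.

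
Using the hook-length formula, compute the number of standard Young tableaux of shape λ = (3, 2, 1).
# SYT of shape (3, 2, 1) = 16

Hook-length formula: f^λ = n! / Π hook(c), product over all cells c of the Young diagram. For λ = (3, 2, 1), n = 6 boxes. Hook lengths by row (left-to-right, top-to-bottom): [5, 3, 1]; [3, 1]; [1]. Product of hooks = 45. So f^λ = 6! / 45 = 720 / 45 = 16.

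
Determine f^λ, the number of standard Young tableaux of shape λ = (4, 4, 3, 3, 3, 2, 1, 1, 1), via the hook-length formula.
# SYT of shape (4, 4, 3, 3, 3, 2, 1, 1, 1) = 465585120

Hook-length formula: f^λ = n! / Π hook(c), product over all cells c of the Young diagram. For λ = (4, 4, 3, 3, 3, 2, 1, 1, 1), n = 22 boxes. Hook lengths by row (left-to-right, top-to-bottom): [12, 8, 6, 2]; [11, 7, 5, 1]; [9, 5, 3]; [8, 4, 2]; [7, 3, 1]; [5, 1]; [3]; [2]; [1]. Product of hooks = 2414168064000. So f^λ = 22! / 2414168064000 = 1124000727777607680000 / 2414168064000 = 465585120.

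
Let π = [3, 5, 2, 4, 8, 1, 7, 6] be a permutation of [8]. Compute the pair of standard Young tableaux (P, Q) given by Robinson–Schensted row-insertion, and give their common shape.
P = [1, 4, 6] / [2, 5, 7] / [3, 8];  Q = [1, 2, 5] / [3, 4, 7] / [6, 8];  common shape = (3, 3, 2)

Row-insert the values π_1, π_2, … into P one at a time, bumping the leftmost entry strictly greater than the inserted value down to the next row. The recording tableau Q records, in position (i, j), the step at which that cell was added to P.
  Insert 3 (step 1): P = [3];  Q = [1]
  Insert 5 (step 2): P = [3, 5];  Q = [1, 2]
  Insert 2 (step 3): P = [2, 5] / [3];  Q = [1, 2] / [3]
  Insert 4 (step 4): P = [2, 4] / [3, 5];  Q = [1, 2] / [3, 4]
  Insert 8 (step 5): P = [2, 4, 8] / [3, 5];  Q = [1, 2, 5] / [3, 4]
  Insert 1 (step 6): P = [1, 4, 8] / [2, 5] / [3];  Q = [1, 2, 5] / [3, 4] / [6]
  Insert 7 (step 7): P = [1, 4, 7] / [2, 5, 8] / [3];  Q = [1, 2, 5] / [3, 4, 7] / [6]
  Insert 6 (step 8): P = [1, 4, 6] / [2, 5, 7] / [3, 8];  Q = [1, 2, 5] / [3, 4, 7] / [6, 8]
Final shape: (3, 3, 2).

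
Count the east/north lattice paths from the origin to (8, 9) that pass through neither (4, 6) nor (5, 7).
Number of paths = 13240

Inclusion–exclusion. Total paths: C(17, 8) = 24310. Through P₁: C(10, 4)·C(7, 4) = 7350. Through P₂: C(12, 5)·C(5, 3) = 7920. Since P₁ is strictly southwest of P₂, a monotone path through both must visit P₁ then P₂; paths through both = C(10, 4)·C(2, 1)·C(5, 3) = 4200. Avoid both = 24310 − 7350 − 7920 + 4200 = 13240.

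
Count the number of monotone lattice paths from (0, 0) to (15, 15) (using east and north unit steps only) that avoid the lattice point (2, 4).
Number of paths = 117675360

Total paths from (0, 0) to (15, 15): C(30, 15) = 155117520. Paths through (2, 4): (paths (0, 0) → (2, 4)) × (paths (2, 4) → (15, 15)) = C(6, 2) · C(24, 13) = 15 · 2496144 = 37442160. Avoidance count = 155117520 − 37442160 = 117675360.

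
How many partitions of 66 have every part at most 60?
p(66, parts ≤ 60) = 2323501

Use the recurrence p(n, m) = p(n, m−1) + p(n−m, m): either the largest part is < m (count p(n, m−1)) or the largest part is exactly m (remove one copy of m, count p(n−m, m)). With p(0, ·) = 1 this gives p(66, parts ≤ 60) = 2323501. (By conjugating Young diagrams, this also counts partitions of 66 into at most 60 parts.)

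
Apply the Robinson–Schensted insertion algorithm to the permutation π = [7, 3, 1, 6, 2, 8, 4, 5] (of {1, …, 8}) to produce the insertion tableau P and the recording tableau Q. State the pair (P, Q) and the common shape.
P = [1, 2, 4, 5] / [3, 6, 8] / [7];  Q = [1, 4, 6, 8] / [2, 5, 7] / [3];  common shape = (4, 3, 1)

Row-insert the values π_1, π_2, … into P one at a time, bumping the leftmost entry strictly greater than the inserted value down to the next row. The recording tableau Q records, in position (i, j), the step at which that cell was added to P.
  Insert 7 (step 1): P = [7];  Q = [1]
  Insert 3 (step 2): P = [3] / [7];  Q = [1] / [2]
  Insert 1 (step 3): P = [1] / [3] / [7];  Q = [1] / [2] / [3]
  Insert 6 (step 4): P = [1, 6] / [3] / [7];  Q = [1, 4] / [2] / [3]
  Insert 2 (step 5): P = [1, 2] / [3, 6] / [7];  Q = [1, 4] / [2, 5] / [3]
  Insert 8 (step 6): P = [1, 2, 8] / [3, 6] / [7];  Q = [1, 4, 6] / [2, 5] / [3]
  Insert 4 (step 7): P = [1, 2, 4] / [3, 6, 8] / [7];  Q = [1, 4, 6] / [2, 5, 7] / [3]
  Insert 5 (step 8): P = [1, 2, 4, 5] / [3, 6, 8] / [7];  Q = [1, 4, 6, 8] / [2, 5, 7] / [3]
Final shape: (4, 3, 1).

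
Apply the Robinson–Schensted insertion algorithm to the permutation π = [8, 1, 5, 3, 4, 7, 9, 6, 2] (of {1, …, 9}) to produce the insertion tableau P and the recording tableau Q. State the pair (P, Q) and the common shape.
P = [1, 2, 4, 6, 9] / [3, 7] / [5] / [8];  Q = [1, 3, 5, 6, 7] / [2, 8] / [4] / [9];  common shape = (5, 2, 1, 1)

Row-insert the values π_1, π_2, … into P one at a time, bumping the leftmost entry strictly greater than the inserted value down to the next row. The recording tableau Q records, in position (i, j), the step at which that cell was added to P.
  Insert 8 (step 1): P = [8];  Q = [1]
  Insert 1 (step 2): P = [1] / [8];  Q = [1] / [2]
  Insert 5 (step 3): P = [1, 5] / [8];  Q = [1, 3] / [2]
  Insert 3 (step 4): P = [1, 3] / [5] / [8];  Q = [1, 3] / [2] / [4]
  Insert 4 (step 5): P = [1, 3, 4] / [5] / [8];  Q = [1, 3, 5] / [2] / [4]
  Insert 7 (step 6): P = [1, 3, 4, 7] / [5] / [8];  Q = [1, 3, 5, 6] / [2] / [4]
  Insert 9 (step 7): P = [1, 3, 4, 7, 9] / [5] / [8];  Q = [1, 3, 5, 6, 7] / [2] / [4]
  Insert 6 (step 8): P = [1, 3, 4, 6, 9] / [5, 7] / [8];  Q = [1, 3, 5, 6, 7] / [2, 8] / [4]
  Insert 2 (step 9): P = [1, 2, 4, 6, 9] / [3, 7] / [5] / [8];  Q = [1, 3, 5, 6, 7] / [2, 8] / [4] / [9]
Final shape: (5, 2, 1, 1).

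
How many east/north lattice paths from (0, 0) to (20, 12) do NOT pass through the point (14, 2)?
Number of paths = 224831880

Total paths from (0, 0) to (20, 12): C(32, 20) = 225792840. Paths through (14, 2): (paths (0, 0) → (14, 2)) × (paths (14, 2) → (20, 12)) = C(16, 14) · C(16, 6) = 120 · 8008 = 960960. Avoidance count = 225792840 − 960960 = 224831880.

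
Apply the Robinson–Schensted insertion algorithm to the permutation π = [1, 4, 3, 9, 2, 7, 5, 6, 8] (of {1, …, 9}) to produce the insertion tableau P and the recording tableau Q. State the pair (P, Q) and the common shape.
P = [1, 2, 5, 6, 8] / [3, 7] / [4, 9];  Q = [1, 2, 4, 8, 9] / [3, 6] / [5, 7];  common shape = (5, 2, 2)

Row-insert the values π_1, π_2, … into P one at a time, bumping the leftmost entry strictly greater than the inserted value down to the next row. The recording tableau Q records, in position (i, j), the step at which that cell was added to P.
  Insert 1 (step 1): P = [1];  Q = [1]
  Insert 4 (step 2): P = [1, 4];  Q = [1, 2]
  Insert 3 (step 3): P = [1, 3] / [4];  Q = [1, 2] / [3]
  Insert 9 (step 4): P = [1, 3, 9] / [4];  Q = [1, 2, 4] / [3]
  Insert 2 (step 5): P = [1, 2, 9] / [3] / [4];  Q = [1, 2, 4] / [3] / [5]
  Insert 7 (step 6): P = [1, 2, 7] / [3, 9] / [4];  Q = [1, 2, 4] / [3, 6] / [5]
  Insert 5 (step 7): P = [1, 2, 5] / [3, 7] / [4, 9];  Q = [1, 2, 4] / [3, 6] / [5, 7]
  Insert 6 (step 8): P = [1, 2, 5, 6] / [3, 7] / [4, 9];  Q = [1, 2, 4, 8] / [3, 6] / [5, 7]
  Insert 8 (step 9): P = [1, 2, 5, 6, 8] / [3, 7] / [4, 9];  Q = [1, 2, 4, 8, 9] / [3, 6] / [5, 7]
Final shape: (5, 2, 2).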